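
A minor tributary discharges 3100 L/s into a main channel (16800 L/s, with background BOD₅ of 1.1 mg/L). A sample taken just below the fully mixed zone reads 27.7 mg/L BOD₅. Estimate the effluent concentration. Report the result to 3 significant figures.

Mass balance: 16800·1.100 + 3100·Cₑ = 19900·27.70
→ Cₑ = (19900·27.70 − 16800·1.100) / 3100 = 171.9 mg/L.

172 mg/L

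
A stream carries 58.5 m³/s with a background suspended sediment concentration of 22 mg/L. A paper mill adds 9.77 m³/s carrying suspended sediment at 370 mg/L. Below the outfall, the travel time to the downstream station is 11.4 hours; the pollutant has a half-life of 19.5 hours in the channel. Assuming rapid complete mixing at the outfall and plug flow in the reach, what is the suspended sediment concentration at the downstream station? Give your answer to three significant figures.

Mixed concentration C = ΣQC/ΣQ = (58.50·22.00 + 9.770·370.0) / 68.27 = 4902/68.27 = 71.80 mg/L.
Half-life 19.5 h → k = ln 2 / 19.5 = 0.03555 h⁻¹ = 0.8531 d⁻¹.
Applying C = C₀e^(−kt): 71.80 × 0.6668 = 47.88 mg/L.

47.9 mg/L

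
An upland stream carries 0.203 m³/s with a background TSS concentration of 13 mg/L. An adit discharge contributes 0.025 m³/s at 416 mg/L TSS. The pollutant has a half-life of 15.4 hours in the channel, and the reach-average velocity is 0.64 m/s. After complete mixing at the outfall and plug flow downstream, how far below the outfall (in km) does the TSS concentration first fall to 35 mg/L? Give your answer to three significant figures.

Conservation of mass: C = (0.2030·13.00 + 0.02500·416.0) / 0.2280 = 13.04/0.2280 = 57.19 mg/L.
Half-life 15.4 h → k = ln 2 / 15.4 = 0.04501 h⁻¹ = 1.080 d⁻¹.
Set 57.19·exp(−k·t) = 35 → t = ln(57.19/35)/k = 39270 s = 10.91 h.
Distance = v·t = 0.64·39270 = 25130 m = 25.13 km.

25.1 km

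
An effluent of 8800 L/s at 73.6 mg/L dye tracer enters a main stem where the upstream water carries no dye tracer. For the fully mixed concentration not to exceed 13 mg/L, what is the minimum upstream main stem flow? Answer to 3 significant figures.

Set C_mix = 13: (Q·0 + 8800·73.60) / (Q + 8800) = 13
→ Q = 8800·(73.60 − 13)/(13 − 0) = 41020 L/s.

41000 L/s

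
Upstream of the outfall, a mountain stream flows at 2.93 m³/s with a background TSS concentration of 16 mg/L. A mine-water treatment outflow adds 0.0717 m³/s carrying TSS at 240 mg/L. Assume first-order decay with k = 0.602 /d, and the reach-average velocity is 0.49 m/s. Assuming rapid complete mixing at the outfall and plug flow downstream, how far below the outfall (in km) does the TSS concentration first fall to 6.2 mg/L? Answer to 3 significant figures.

Flow-weighted average: C = (2.930·16.00 + 0.07170·240.0) / 3.002 = 64.09/3.002 = 21.35 mg/L.
Set 21.35·exp(−k·t) = 6.2 → t = ln(21.35/6.2)/k = 177500 s = 49.30 h.
Distance = v·t = 0.49·177500 = 86960 m = 86.96 km.

87.0 km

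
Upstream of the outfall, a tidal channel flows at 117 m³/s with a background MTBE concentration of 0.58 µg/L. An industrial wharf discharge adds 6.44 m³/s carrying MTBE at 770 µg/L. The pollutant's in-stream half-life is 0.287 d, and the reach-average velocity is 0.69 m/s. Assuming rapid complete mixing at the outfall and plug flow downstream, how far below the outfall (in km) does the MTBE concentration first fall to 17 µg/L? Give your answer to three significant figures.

Flow-weighted average: C = (117.0·0.5800 + 6.440·770.0) / 123.4 = 5027/123.4 = 40.72 µg/L.
Half-life 0.287 d → k = ln 2 / 0.287 = 2.415 d⁻¹.
Set 40.72·exp(−k·t) = 17 → t = ln(40.72/17)/k = 31250 s = 8.681 h.
Distance = v·t = 0.69·31250 = 21560 m = 21.56 km.

21.6 km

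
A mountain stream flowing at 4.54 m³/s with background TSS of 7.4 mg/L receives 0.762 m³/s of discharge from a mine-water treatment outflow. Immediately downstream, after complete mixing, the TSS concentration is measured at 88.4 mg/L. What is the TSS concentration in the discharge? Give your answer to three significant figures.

571 mg/L

Mass balance: 4.540·7.400 + 0.7620·Cₑ = 5.302·88.40
→ Cₑ = (5.302·88.40 − 4.540·7.400) / 0.7620 = 571.0 mg/L.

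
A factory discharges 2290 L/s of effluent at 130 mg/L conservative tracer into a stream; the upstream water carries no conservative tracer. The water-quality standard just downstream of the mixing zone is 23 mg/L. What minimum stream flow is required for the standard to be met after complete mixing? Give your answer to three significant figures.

10700 L/s

Set C_mix = 23: (Q·0 + 2290·130.0) / (Q + 2290) = 23
→ Q = 2290·(130.0 − 23)/(23 − 0) = 10650 L/s.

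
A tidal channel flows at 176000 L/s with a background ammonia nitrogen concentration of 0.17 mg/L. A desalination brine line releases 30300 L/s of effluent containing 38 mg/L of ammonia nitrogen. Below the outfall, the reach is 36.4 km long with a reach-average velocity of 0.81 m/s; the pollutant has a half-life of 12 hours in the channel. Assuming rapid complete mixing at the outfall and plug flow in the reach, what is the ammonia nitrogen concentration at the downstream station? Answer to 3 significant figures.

2.78 mg/L

Mixed concentration C = ΣQC/ΣQ = (176000·0.1700 + 30300·38.00) / 206300 = 1181000/206300 = 5.726 mg/L.
Travel time t = 36.4·1000 / 0.81 = 44940 s = 12.48 h.
Half-life 12 h → k = ln 2 / 12 = 0.05776 h⁻¹ = 1.386 d⁻¹.
After decay, C = 5.726 × e^(−kt) = 5.726 × 0.4862 = 2.784 mg/L.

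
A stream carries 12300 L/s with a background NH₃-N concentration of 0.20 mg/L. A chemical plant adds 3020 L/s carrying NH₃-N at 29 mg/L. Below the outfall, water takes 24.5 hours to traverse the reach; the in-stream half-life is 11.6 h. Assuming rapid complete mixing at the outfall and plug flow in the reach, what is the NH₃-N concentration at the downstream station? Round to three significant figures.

Mixed concentration C = ΣQC/ΣQ = (12300·0.2000 + 3020·29.00) / 15320 = 90040/15320 = 5.877 mg/L.
Half-life 11.6 h → k = ln 2 / 11.6 = 0.05975 h⁻¹ = 1.434 d⁻¹.
Decay over the reach: 5.877·exp(−kt) = 5.877·0.2313 = 1.360 mg/L.

1.36 mg/L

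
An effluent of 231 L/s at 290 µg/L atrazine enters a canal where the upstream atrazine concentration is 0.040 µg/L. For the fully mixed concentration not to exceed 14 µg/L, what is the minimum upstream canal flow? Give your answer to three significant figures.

4570 L/s

Set C_mix = 14: (Q·0.04000 + 231.0·290.0) / (Q + 231.0) = 14
→ Q = 231.0·(290.0 − 14)/(14 − 0.04000) = 4567 L/s.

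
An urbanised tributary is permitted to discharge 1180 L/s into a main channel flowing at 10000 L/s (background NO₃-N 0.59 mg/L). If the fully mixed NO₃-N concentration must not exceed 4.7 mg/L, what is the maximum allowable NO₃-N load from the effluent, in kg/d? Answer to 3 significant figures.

Mass balance at the limit: 10000·0.5900 + 1180·Cₑ = 11180·4.7 → Cₑ = 39.53 mg/L.
1180 L/s = 1.180 m³/s. Load = 1.180 m³/s × 39.53 g/m³ × 86 400 s/d = 4030 kg/d.

4030 kg/d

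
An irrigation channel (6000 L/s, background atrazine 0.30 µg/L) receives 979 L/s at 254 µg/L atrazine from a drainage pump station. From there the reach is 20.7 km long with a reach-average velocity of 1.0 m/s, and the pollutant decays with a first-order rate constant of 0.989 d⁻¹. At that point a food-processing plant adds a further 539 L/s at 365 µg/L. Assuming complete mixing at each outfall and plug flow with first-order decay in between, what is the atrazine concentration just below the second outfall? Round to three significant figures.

Conservation of mass: C = (6000·0.3000 + 979.0·254.0) / 6979 = 250500/6979 = 35.89 µg/L; combined flow 6979 L/s.
Travel time t = 20.7·1000 / 1.0 = 20700 s = 5.750 h.
First-order decay: C = 35.89·exp(−k·t) = 35.89·0.7890 = 28.32 µg/L.
Second outfall: C = (6979·28.32 + 539.0·365.0)/7518 = 52.46 µg/L.

52.5 µg/L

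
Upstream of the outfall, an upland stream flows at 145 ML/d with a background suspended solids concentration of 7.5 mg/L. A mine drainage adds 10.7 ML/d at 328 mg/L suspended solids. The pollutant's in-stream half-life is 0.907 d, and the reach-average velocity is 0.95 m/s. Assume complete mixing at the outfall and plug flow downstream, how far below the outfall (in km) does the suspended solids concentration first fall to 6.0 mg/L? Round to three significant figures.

After mixing, C = (145.0·7.500 + 10.70·328.0) / 155.7 = 4597/155.7 = 29.53 mg/L.
Half-life 0.907 d → k = ln 2 / 0.907 = 0.7642 d⁻¹.
Set 29.53·exp(−k·t) = 6.0 → t = ln(29.53/6.0)/k = 180200 s = 50.04 h.
Distance = v·t = 0.95·180200 = 171100 m = 171.1 km.

171 km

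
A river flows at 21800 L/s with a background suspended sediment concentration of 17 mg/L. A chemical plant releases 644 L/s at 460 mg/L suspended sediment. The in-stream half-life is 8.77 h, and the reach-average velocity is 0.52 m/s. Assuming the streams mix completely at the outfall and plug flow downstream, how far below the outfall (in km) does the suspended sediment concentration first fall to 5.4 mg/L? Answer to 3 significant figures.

40.4 km

Mixed concentration C = ΣQC/ΣQ = (21800·17.00 + 644.0·460.0) / 22440 = 666800/22440 = 29.71 mg/L.
Half-life 8.77 h → k = ln 2 / 8.77 = 0.07904 h⁻¹ = 1.897 d⁻¹.
Set 29.71·exp(−k·t) = 5.4 → t = ln(29.71/5.4)/k = 77670 s = 21.57 h.
Distance = v·t = 0.52·77670 = 40390 m = 40.39 km.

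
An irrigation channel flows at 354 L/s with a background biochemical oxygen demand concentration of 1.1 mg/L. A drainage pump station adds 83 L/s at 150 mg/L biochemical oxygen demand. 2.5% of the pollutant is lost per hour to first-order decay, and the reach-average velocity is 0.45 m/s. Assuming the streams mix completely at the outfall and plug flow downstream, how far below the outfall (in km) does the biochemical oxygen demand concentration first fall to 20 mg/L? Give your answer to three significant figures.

24.6 km

Conservation of mass: C = (354.0·1.100 + 83.00·150.0) / 437.0 = 12840/437.0 = 29.38 mg/L.
2.5%/h lost → k = −ln(1 − 0.025) = 0.02532 h⁻¹.
Set 29.38·exp(−k·t) = 20 → t = ln(29.38/20)/k = 54690 s = 15.19 h.
Distance = v·t = 0.45·54690 = 24610 m = 24.61 km.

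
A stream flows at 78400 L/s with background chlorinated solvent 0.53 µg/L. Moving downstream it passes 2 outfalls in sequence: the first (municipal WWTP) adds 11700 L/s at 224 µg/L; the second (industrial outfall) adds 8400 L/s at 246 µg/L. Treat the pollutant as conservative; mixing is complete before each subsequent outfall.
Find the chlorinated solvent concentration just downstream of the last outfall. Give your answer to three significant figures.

48.0 µg/L

After outfall 1: Q = 78400 + 11700 = 90100 L/s; C = (78400·0.5300 + 11700·224.0)/90100 = 29.55 µg/L.
After outfall 2: Q = 90100 + 8400 = 98500 L/s; C = (90100·29.55 + 8400·246.0)/98500 = 48.01 µg/L.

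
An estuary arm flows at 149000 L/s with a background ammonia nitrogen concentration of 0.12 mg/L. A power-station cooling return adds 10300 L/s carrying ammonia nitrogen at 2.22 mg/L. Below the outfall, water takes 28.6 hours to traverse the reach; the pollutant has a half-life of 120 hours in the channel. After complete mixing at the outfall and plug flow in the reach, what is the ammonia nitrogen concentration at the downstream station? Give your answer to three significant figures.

Conservation of mass: C = (149000·0.1200 + 10300·2.220) / 159300 = 40750/159300 = 0.2558 mg/L.
Half-life 120 h → k = ln 2 / 120 = 0.005776 h⁻¹ = 0.1386 d⁻¹.
After decay, C = 0.2558 × e^(−kt) = 0.2558 × 0.8477 = 0.2168 mg/L.

0.217 mg/L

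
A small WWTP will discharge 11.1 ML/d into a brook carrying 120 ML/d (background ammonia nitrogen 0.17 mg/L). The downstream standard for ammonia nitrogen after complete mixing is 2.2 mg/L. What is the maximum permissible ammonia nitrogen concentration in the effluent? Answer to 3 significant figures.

24.1 mg/L

At the limit, (Qr·Cr + Qe·Cₑ)/(Qr + Qe) = 2.2:
Cₑ = (131.1·2.2 − 120.0·0.1700) / 11.10 = 24.15 mg/L.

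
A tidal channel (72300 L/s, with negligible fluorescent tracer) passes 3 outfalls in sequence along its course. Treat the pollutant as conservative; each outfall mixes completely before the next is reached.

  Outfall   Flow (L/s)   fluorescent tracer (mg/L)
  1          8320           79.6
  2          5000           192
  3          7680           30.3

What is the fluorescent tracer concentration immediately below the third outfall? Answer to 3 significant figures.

19.9 mg/L

Outfall 1: combined Q = 80620 L/s; C = (72300·0 + 8320·79.60)/80620 = 8.215 mg/L.
Outfall 2: combined Q = 85620 L/s; C = (80620·8.215 + 5000·192.0)/85620 = 18.95 mg/L.
Outfall 3: combined Q = 93300 L/s; C = (85620·18.95 + 7680·30.30)/93300 = 19.88 mg/L.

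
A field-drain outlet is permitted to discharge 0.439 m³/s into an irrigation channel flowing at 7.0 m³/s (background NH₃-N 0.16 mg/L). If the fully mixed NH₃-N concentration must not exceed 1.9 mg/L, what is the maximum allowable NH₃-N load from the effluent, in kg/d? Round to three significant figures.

1120 kg/d

Mass balance at the limit: 7.000·0.1600 + 0.4390·Cₑ = 7.439·1.9 → Cₑ = 29.64 mg/L.
Load = 0.4390 m³/s × 29.64 g/m³ × 86 400 s/d = 1124 kg/d.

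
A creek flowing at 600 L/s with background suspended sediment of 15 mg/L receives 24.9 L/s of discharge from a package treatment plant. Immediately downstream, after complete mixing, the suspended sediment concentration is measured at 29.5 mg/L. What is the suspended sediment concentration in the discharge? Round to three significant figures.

379 mg/L

Mass balance: 600.0·15.00 + 24.90·Cₑ = 624.9·29.50
→ Cₑ = (624.9·29.50 − 600.0·15.00) / 24.90 = 378.9 mg/L.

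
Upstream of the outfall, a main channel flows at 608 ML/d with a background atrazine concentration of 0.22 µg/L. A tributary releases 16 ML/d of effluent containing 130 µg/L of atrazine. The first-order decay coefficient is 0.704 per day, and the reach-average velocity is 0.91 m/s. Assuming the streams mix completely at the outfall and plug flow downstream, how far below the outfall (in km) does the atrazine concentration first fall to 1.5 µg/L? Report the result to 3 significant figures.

96.1 km

Flow-weighted average: C = (608.0·0.2200 + 16.00·130.0) / 624.0 = 2214/624.0 = 3.548 µg/L.
Set 3.548·exp(−k·t) = 1.5 → t = ln(3.548/1.5)/k = 105600 s = 29.35 h.
Distance = v·t = 0.91·105600 = 96140 m = 96.14 km.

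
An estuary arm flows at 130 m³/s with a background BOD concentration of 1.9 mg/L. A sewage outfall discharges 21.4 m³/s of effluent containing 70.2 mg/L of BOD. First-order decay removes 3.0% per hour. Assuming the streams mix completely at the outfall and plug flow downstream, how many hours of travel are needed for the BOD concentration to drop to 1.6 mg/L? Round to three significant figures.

Conservation of mass: C = (130.0·1.900 + 21.40·70.20) / 151.4 = 1749/151.4 = 11.55 mg/L.
3.0%/h lost → k = −ln(1 − 0.03) = 0.03046 h⁻¹.
11.55·exp(−k·t) = 1.6 → t = ln(11.55/1.6)/k = 233700 s = 64.91 h.

64.9 h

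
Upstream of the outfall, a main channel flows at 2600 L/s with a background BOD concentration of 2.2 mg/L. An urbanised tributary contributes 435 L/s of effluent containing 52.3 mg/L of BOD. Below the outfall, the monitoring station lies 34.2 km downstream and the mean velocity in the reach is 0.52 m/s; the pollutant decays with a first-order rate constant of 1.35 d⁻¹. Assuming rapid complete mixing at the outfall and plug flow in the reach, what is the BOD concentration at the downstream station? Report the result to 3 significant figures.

After mixing, C = (2600·2.200 + 435.0·52.30) / 3035 = 28470/3035 = 9.381 mg/L.
Travel time t = 34.2·1000 / 0.52 = 65770 s = 18.27 h.
Applying C = C₀e^(−kt): 9.381 × 0.3578 = 3.357 mg/L.

3.36 mg/L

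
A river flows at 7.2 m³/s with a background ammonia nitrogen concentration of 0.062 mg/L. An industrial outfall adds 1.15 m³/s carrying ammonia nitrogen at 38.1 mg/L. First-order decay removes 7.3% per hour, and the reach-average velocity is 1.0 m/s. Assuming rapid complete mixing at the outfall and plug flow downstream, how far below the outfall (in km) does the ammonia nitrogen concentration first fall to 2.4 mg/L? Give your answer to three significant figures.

Mass balance: C = (7.200·0.06200 + 1.150·38.10) / 8.350 = 44.26/8.350 = 5.301 mg/L.
7.3%/h lost → k = −ln(1 − 0.073) = 0.07580 h⁻¹.
Set 5.301·exp(−k·t) = 2.4 → t = ln(5.301/2.4)/k = 37630 s = 10.45 h.
Distance = v·t = 1.0·37630 = 37630 m = 37.63 km.

37.6 km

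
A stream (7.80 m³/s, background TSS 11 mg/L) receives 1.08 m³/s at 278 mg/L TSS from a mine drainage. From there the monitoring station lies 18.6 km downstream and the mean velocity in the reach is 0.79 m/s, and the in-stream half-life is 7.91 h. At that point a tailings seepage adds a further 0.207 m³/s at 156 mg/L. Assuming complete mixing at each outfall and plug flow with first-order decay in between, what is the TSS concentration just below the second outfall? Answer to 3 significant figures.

27.5 mg/L

Flow-weighted average: C = (7.800·11.00 + 1.080·278.0) / 8.880 = 386.0/8.880 = 43.47 mg/L; combined flow 8.880 m³/s.
Travel time t = 18.6·1000 / 0.79 = 23540 s = 6.540 h.
Half-life 7.91 h → k = ln 2 / 7.91 = 0.08763 h⁻¹ = 2.103 d⁻¹.
Decay over the reach: 43.47·exp(−kt) = 43.47·0.5638 = 24.51 mg/L.
At the second outfall, C = (8.880·24.51 + 0.2070·156.0) / (8.880 + 0.2070) = 27.50 mg/L.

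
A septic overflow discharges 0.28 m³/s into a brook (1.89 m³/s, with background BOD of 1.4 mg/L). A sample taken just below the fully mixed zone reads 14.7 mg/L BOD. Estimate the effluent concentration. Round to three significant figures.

Mass balance: 1.890·1.400 + 0.2800·Cₑ = 2.170·14.70
→ Cₑ = (2.170·14.70 − 1.890·1.400) / 0.2800 = 104.5 mg/L.

104 mg/L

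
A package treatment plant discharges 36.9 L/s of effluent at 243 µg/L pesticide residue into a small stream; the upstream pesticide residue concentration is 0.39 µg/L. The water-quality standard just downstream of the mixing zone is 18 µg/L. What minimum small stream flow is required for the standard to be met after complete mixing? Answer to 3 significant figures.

Set C_mix = 18: (Q·0.3900 + 36.90·243.0) / (Q + 36.90) = 18
→ Q = 36.90·(243.0 − 18)/(18 − 0.3900) = 471.5 L/s.

471 L/s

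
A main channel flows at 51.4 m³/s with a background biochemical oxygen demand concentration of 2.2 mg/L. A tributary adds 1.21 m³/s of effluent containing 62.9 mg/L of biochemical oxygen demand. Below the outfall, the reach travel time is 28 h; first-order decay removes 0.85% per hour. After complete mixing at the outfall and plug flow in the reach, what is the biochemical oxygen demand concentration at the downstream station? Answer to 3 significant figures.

After mixing, C = (51.40·2.200 + 1.210·62.90) / 52.61 = 189.2/52.61 = 3.596 mg/L.
0.85%/h lost → k = −ln(1 − 0.0085) = 0.008536 h⁻¹.
Decay over the reach: 3.596·exp(−kt) = 3.596·0.7874 = 2.832 mg/L.

2.83 mg/L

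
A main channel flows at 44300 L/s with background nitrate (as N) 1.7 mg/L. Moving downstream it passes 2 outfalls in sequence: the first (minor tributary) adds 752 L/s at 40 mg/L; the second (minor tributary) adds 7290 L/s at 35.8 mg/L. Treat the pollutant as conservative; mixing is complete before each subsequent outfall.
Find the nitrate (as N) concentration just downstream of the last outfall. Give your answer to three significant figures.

Outfall 1: combined Q = 45050 L/s; C = (44300·1.700 + 752.0·40.00)/45050 = 2.339 mg/L.
Outfall 2: combined Q = 52340 L/s; C = (45050·2.339 + 7290·35.80)/52340 = 7.000 mg/L.

7.00 mg/L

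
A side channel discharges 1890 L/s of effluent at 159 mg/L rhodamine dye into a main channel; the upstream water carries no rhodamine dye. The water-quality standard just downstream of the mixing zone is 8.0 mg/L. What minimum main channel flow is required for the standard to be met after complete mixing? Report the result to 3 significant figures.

35700 L/s

Set C_mix = 8.0: (Q·0 + 1890·159.0) / (Q + 1890) = 8.0
→ Q = 1890·(159.0 − 8.0)/(8.0 − 0) = 35670 L/s.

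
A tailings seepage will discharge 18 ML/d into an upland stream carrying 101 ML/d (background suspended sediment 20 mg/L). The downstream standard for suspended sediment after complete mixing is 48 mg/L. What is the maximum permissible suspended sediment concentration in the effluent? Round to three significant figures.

At the limit, (Qr·Cr + Qe·Cₑ)/(Qr + Qe) = 48:
Cₑ = (119.0·48 − 101.0·20.00) / 18.00 = 205.1 mg/L.

205 mg/L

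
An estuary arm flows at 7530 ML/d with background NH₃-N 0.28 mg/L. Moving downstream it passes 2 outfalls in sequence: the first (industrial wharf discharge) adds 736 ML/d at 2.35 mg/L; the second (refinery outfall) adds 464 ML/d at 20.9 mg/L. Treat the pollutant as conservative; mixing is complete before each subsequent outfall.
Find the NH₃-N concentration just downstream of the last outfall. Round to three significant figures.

Outfall 1: combined Q = 8266 ML/d; C = (7530·0.2800 + 736.0·2.350)/8266 = 0.4643 mg/L.
Outfall 2: combined Q = 8730 ML/d; C = (8266·0.4643 + 464.0·20.90)/8730 = 1.550 mg/L.

1.55 mg/L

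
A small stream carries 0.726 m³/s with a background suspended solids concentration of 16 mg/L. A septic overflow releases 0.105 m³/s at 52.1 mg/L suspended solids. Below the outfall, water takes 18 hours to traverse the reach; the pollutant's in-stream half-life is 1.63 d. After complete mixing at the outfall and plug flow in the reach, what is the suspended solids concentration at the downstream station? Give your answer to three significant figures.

Mixed concentration C = ΣQC/ΣQ = (0.7260·16.00 + 0.1050·52.10) / 0.8310 = 17.09/0.8310 = 20.56 mg/L.
Half-life 1.63 d → k = ln 2 / 1.63 = 0.4252 d⁻¹.
First-order decay: C = 20.56·exp(−k·t) = 20.56·0.7269 = 14.95 mg/L.

14.9 mg/L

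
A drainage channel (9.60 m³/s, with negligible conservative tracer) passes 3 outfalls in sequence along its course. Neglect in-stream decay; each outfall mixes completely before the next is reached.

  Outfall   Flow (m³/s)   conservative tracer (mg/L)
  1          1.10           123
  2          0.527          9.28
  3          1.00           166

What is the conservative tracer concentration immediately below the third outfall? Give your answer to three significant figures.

25.0 mg/L

Below outfall 1: Q → 10.70 m³/s, C = (9.600·0 + 1.100·123.0)/10.70 = 12.64 mg/L.
Below outfall 2: Q → 11.23 m³/s, C = (10.70·12.64 + 0.5270·9.280)/11.23 = 12.49 mg/L.
Below outfall 3: Q → 12.23 m³/s, C = (11.23·12.49 + 1.000·166.0)/12.23 = 25.04 mg/L.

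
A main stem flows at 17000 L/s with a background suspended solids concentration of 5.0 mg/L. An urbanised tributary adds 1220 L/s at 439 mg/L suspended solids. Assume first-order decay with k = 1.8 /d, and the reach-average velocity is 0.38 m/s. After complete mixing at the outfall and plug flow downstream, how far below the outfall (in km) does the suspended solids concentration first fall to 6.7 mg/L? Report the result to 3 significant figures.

After mixing, C = (17000·5.000 + 1220·439.0) / 18220 = 620600/18220 = 34.06 mg/L.
Set 34.06·exp(−k·t) = 6.7 → t = ln(34.06/6.7)/k = 78050 s = 21.68 h.
Distance = v·t = 0.38·78050 = 29660 m = 29.66 km.

29.7 km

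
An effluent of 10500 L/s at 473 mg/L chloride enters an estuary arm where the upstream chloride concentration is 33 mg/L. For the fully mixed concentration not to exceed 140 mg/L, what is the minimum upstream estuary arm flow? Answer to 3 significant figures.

32700 L/s

Set C_mix = 140: (Q·33.00 + 10500·473.0) / (Q + 10500) = 140
→ Q = 10500·(473.0 − 140)/(140 − 33.00) = 32680 L/s.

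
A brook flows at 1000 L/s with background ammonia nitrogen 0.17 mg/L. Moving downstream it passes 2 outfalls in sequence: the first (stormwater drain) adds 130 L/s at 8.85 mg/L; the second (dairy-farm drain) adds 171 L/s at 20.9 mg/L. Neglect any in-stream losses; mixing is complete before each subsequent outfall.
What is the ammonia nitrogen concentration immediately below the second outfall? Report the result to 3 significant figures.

3.76 mg/L

After outfall 1: Q = 1000 + 130.0 = 1130 L/s; C = (1000·0.1700 + 130.0·8.850)/1130 = 1.169 mg/L.
After outfall 2: Q = 1130 + 171.0 = 1301 L/s; C = (1130·1.169 + 171.0·20.90)/1301 = 3.762 mg/L.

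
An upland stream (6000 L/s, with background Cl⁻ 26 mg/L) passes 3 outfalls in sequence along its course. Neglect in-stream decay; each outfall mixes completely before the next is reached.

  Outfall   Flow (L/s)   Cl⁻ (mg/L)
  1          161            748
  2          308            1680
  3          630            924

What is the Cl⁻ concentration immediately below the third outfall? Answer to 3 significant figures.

Below outfall 1: Q → 6161 L/s, C = (6000·26.00 + 161.0·748.0)/6161 = 44.87 mg/L.
Below outfall 2: Q → 6469 L/s, C = (6161·44.87 + 308.0·1680)/6469 = 122.7 mg/L.
Below outfall 3: Q → 7099 L/s, C = (6469·122.7 + 630.0·924.0)/7099 = 193.8 mg/L.

194 mg/L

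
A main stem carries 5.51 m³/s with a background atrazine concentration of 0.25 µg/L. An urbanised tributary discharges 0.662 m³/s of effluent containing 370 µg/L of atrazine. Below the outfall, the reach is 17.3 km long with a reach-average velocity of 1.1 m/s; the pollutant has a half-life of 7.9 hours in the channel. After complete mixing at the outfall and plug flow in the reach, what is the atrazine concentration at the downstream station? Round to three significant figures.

Flow-weighted average: C = (5.510·0.2500 + 0.6620·370.0) / 6.172 = 246.3/6.172 = 39.91 µg/L.
Travel time t = 17.3·1000 / 1.1 = 15730 s = 4.369 h.
Half-life 7.9 h → k = ln 2 / 7.9 = 0.08774 h⁻¹ = 2.106 d⁻¹.
Applying C = C₀e^(−kt): 39.91 × 0.6816 = 27.20 µg/L.

27.2 µg/L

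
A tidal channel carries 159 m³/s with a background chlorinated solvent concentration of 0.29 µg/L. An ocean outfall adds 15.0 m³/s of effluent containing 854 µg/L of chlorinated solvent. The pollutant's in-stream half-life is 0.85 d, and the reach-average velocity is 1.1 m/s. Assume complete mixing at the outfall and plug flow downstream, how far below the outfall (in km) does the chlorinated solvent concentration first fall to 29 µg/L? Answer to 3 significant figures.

Conservation of mass: C = (159.0·0.2900 + 15.00·854.0) / 174.0 = 12860/174.0 = 73.89 µg/L.
Half-life 0.85 d → k = ln 2 / 0.85 = 0.8155 d⁻¹.
Set 73.89·exp(−k·t) = 29 → t = ln(73.89/29)/k = 99090 s = 27.52 h.
Distance = v·t = 1.1·99090 = 109000 m = 109.0 km.

109 km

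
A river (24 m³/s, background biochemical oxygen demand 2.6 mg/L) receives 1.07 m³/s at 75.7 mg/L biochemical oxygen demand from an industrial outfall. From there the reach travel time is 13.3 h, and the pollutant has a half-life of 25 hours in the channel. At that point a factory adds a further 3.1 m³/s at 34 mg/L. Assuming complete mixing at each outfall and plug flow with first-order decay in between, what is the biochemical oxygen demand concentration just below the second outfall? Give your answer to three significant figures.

Conservation of mass: C = (24.00·2.600 + 1.070·75.70) / 25.07 = 143.4/25.07 = 5.720 mg/L; combined flow 25.07 m³/s.
Half-life 25 h → k = ln 2 / 25 = 0.02773 h⁻¹ = 0.6654 d⁻¹.
First-order decay: C = 5.720·exp(−k·t) = 5.720·0.6916 = 3.956 mg/L.
At the second outfall, C = (25.07·3.956 + 3.100·34.00) / (25.07 + 3.100) = 7.262 mg/L.

7.26 mg/L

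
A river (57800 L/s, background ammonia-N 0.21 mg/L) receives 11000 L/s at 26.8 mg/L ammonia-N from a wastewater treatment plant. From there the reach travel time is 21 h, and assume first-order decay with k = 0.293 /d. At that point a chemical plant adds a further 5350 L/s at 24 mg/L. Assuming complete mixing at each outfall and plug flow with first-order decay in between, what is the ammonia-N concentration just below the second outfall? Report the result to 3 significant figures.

4.93 mg/L

Mixed concentration C = ΣQC/ΣQ = (57800·0.2100 + 11000·26.80) / 68800 = 306900/68800 = 4.461 mg/L; combined flow 68800 L/s.
Decay over the reach: 4.461·exp(−kt) = 4.461·0.7739 = 3.452 mg/L.
At the second outfall, C = (68800·3.452 + 5350·24.00) / (68800 + 5350) = 4.935 mg/L.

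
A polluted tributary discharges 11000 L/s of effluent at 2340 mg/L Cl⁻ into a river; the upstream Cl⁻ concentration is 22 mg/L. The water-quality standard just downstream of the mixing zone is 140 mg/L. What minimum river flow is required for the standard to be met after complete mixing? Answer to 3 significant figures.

205000 L/s

Set C_mix = 140: (Q·22.00 + 11000·2340) / (Q + 11000) = 140
→ Q = 11000·(2340 − 140)/(140 − 22.00) = 205100 L/s.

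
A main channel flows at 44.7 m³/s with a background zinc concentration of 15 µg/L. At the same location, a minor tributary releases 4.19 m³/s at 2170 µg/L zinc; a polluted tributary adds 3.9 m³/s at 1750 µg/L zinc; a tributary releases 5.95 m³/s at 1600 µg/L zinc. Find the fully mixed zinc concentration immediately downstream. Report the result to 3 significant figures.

After mixing, C = (44.70·15.00 + 4.190·2170 + 3.900·1750 + 5.950·1600) / 58.74 = 26110/58.74 = 444.5 µg/L.

444 µg/L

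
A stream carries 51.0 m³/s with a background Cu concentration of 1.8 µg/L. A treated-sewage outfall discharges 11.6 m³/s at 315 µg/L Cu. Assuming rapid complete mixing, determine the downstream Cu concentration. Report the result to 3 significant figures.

59.8 µg/L

Mass balance: C = (51.00·1.800 + 11.60·315.0) / 62.60 = 3746/62.60 = 59.84 µg/L.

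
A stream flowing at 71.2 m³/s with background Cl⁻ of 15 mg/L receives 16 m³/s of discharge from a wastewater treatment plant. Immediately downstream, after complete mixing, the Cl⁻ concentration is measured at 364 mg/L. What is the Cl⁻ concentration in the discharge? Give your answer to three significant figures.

Mass balance: 71.20·15.00 + 16.00·Cₑ = 87.20·364.0
→ Cₑ = (87.20·364.0 − 71.20·15.00) / 16.00 = 1917 mg/L.

1920 mg/L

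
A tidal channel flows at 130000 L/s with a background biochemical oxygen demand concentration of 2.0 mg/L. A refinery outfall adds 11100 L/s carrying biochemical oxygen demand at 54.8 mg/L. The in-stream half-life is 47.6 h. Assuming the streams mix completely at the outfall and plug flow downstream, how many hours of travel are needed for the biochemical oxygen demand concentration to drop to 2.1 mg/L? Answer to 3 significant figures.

Flow-weighted average: C = (130000·2.000 + 11100·54.80) / 141100 = 868300/141100 = 6.154 mg/L.
Half-life 47.6 h → k = ln 2 / 47.6 = 0.01456 h⁻¹ = 0.3495 d⁻¹.
6.154·exp(−k·t) = 2.1 → t = ln(6.154/2.1)/k = 265800 s = 73.83 h.

73.8 h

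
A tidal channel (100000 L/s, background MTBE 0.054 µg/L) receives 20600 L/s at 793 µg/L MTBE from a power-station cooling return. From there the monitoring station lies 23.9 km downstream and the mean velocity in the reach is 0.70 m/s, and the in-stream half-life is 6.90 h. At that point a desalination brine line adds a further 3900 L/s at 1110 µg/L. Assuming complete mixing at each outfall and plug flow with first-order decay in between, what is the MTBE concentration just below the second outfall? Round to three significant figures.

After mixing, C = (100000·0.05400 + 20600·793.0) / 120600 = 16340000/120600 = 135.5 µg/L; combined flow 120600 L/s.
Travel time t = 23.9·1000 / 0.70 = 34140 s = 9.484 h.
Half-life 6.90 h → k = ln 2 / 6.90 = 0.1005 h⁻¹ = 2.411 d⁻¹.
After decay, C = 135.5 × e^(−kt) = 135.5 × 0.3857 = 52.26 µg/L.
At the second outfall, C = (120600·52.26 + 3900·1110) / (120600 + 3900) = 85.39 µg/L.

85.4 µg/L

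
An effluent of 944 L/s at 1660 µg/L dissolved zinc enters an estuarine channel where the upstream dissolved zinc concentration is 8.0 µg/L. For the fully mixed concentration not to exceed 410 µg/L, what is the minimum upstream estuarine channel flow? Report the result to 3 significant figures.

2940 L/s

Set C_mix = 410: (Q·8.000 + 944.0·1660) / (Q + 944.0) = 410
→ Q = 944.0·(1660 − 410)/(410 − 8.000) = 2935 L/s.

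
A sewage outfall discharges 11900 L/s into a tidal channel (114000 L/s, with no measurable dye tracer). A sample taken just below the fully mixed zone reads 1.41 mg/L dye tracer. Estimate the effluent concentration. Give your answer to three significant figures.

14.9 mg/L

Mass balance: 114000·0 + 11900·Cₑ = 125900·1.410
→ Cₑ = (125900·1.410 − 114000·0) / 11900 = 14.92 mg/L.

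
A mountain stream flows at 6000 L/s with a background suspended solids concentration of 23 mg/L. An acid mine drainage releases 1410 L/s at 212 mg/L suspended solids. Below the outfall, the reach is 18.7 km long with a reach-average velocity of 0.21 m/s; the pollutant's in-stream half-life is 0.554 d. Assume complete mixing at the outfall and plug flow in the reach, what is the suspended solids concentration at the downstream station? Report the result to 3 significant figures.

Flow-weighted average: C = (6000·23.00 + 1410·212.0) / 7410 = 436900/7410 = 58.96 mg/L.
Travel time t = 18.7·1000 / 0.21 = 89050 s = 24.74 h.
Half-life 0.554 d → k = ln 2 / 0.554 = 1.251 d⁻¹.
Applying C = C₀e^(−kt): 58.96 × 0.2754 = 16.24 mg/L.

16.2 mg/L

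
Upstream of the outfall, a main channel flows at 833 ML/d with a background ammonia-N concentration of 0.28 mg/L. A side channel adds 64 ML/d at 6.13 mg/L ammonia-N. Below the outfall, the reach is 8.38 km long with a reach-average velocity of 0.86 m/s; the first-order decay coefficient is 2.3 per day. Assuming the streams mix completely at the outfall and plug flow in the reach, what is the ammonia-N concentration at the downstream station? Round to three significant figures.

After mixing, C = (833.0·0.2800 + 64.00·6.130) / 897.0 = 625.6/897.0 = 0.6974 mg/L.
Travel time t = 8.38·1000 / 0.86 = 9744 s = 2.707 h.
After decay, C = 0.6974 × e^(−kt) = 0.6974 × 0.7715 = 0.5381 mg/L.

0.538 mg/L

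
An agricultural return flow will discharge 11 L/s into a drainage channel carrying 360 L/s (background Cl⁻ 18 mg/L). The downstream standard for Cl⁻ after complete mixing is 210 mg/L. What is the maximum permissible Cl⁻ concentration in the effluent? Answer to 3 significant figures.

At the limit, (Qr·Cr + Qe·Cₑ)/(Qr + Qe) = 210:
Cₑ = (371.0·210 − 360.0·18.00) / 11.00 = 6494 mg/L.

6490 mg/L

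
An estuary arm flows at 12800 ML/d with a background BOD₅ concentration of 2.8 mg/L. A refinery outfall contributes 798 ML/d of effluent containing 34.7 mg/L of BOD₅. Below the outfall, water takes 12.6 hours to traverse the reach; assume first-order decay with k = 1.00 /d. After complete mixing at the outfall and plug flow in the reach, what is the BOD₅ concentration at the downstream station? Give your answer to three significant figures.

2.76 mg/L

Conservation of mass: C = (12800·2.800 + 798.0·34.70) / 13600 = 63530/13600 = 4.672 mg/L.
Decay over the reach: 4.672·exp(−kt) = 4.672·0.5916 = 2.764 mg/L.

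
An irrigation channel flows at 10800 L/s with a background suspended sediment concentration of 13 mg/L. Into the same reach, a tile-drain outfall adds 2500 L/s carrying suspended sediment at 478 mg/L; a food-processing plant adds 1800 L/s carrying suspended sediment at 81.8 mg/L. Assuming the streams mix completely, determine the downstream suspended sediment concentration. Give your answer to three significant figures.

98.2 mg/L

Conservation of mass: C = (10800·13.00 + 2500·478.0 + 1800·81.80) / 15100 = 1483000/15100 = 98.19 mg/L.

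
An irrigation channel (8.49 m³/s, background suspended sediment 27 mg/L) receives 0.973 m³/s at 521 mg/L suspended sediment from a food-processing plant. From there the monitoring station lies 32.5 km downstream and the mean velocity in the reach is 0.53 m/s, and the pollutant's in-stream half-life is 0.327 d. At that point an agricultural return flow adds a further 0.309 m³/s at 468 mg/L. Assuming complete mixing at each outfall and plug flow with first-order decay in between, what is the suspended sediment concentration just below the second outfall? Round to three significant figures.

Mixed concentration C = ΣQC/ΣQ = (8.490·27.00 + 0.9730·521.0) / 9.463 = 736.2/9.463 = 77.79 mg/L; combined flow 9.463 m³/s.
Travel time t = 32.5·1000 / 0.53 = 61320 s = 17.03 h.
Half-life 0.327 d → k = ln 2 / 0.327 = 2.120 d⁻¹.
After decay, C = 77.79 × e^(−kt) = 77.79 × 0.2221 = 17.28 mg/L.
At the second outfall, C = (9.463·17.28 + 0.3090·468.0) / (9.463 + 0.3090) = 31.53 mg/L.

31.5 mg/L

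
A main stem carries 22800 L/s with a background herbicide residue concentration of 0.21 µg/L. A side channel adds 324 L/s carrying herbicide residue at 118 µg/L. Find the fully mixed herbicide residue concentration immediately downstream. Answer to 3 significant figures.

1.86 µg/L

Mass balance: C = (22800·0.2100 + 324.0·118.0) / 23120 = 43020/23120 = 1.860 µg/L.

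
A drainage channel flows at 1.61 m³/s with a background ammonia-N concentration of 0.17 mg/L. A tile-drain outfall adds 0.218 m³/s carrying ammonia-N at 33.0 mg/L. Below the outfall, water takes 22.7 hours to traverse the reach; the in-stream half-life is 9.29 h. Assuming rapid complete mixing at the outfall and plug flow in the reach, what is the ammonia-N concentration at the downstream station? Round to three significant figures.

After mixing, C = (1.610·0.1700 + 0.2180·33.00) / 1.828 = 7.468/1.828 = 4.085 mg/L.
Half-life 9.29 h → k = ln 2 / 9.29 = 0.07461 h⁻¹ = 1.791 d⁻¹.
Applying C = C₀e^(−kt): 4.085 × 0.1838 = 0.7510 mg/L.

0.751 mg/L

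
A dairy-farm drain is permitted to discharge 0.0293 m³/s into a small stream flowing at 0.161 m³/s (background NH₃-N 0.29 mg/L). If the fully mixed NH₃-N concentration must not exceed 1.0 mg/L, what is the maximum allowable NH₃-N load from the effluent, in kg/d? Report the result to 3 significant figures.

12.4 kg/d

Mass balance at the limit: 0.1610·0.2900 + 0.02930·Cₑ = 0.1903·1.0 → Cₑ = 4.901 mg/L.
Load = 0.02930 m³/s × 4.901 g/m³ × 86 400 s/d = 12.41 kg/d.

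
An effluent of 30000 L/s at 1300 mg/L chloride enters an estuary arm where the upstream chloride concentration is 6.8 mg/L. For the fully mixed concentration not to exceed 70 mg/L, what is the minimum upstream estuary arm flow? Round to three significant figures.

584000 L/s

Set C_mix = 70: (Q·6.800 + 30000·1300) / (Q + 30000) = 70
→ Q = 30000·(1300 − 70)/(70 − 6.800) = 583900 L/s.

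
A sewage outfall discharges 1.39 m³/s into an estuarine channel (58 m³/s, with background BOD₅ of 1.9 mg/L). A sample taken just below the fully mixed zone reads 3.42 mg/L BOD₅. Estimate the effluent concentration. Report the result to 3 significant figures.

Mass balance: 58.00·1.900 + 1.390·Cₑ = 59.39·3.420
→ Cₑ = (59.39·3.420 − 58.00·1.900) / 1.390 = 66.84 mg/L.

66.8 mg/L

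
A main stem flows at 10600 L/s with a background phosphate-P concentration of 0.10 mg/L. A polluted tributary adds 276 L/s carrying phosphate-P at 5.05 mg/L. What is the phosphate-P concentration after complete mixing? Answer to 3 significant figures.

Mixed concentration C = ΣQC/ΣQ = (10600·0.1000 + 276.0·5.050) / 10880 = 2454/10880 = 0.2256 mg/L.

0.226 mg/L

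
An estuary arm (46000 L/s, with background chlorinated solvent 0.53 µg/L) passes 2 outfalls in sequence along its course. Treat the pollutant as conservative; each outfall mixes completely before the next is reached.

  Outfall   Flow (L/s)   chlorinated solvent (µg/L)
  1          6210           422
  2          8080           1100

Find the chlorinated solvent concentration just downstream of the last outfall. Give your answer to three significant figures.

Outfall 1: combined Q = 52210 L/s; C = (46000·0.5300 + 6210·422.0)/52210 = 50.66 µg/L.
Outfall 2: combined Q = 60290 L/s; C = (52210·50.66 + 8080·1100)/60290 = 191.3 µg/L.

191 µg/L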